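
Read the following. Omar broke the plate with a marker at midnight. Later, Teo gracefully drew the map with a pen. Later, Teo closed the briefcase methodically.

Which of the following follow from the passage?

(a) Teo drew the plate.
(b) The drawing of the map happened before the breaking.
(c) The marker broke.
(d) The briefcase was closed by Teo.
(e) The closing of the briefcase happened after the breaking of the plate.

(a) Not entailed — Teo drew the map, not the plate; the plate belongs to the breaking event.
(b) Not entailed — the narrative places the breaking before the drawing, not after.
(c) Not entailed — the plate is what broke, not the marker.
(d) Entailed — the original entails any weakening of itself; this just drops 'methodically'.
(e) Entailed — the narrative places the breaking before the closing.

(d), (e)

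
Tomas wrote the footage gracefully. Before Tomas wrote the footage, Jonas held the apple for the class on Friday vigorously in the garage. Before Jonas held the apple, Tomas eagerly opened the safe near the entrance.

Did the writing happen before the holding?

The narrative orders the holding before the writing.

no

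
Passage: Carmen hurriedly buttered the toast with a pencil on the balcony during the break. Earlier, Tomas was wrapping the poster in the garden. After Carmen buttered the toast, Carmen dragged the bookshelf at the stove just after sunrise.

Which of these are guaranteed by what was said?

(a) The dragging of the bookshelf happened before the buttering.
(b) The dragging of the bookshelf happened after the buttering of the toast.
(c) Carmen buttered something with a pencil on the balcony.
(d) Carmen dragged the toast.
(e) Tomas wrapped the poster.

(a) Not entailed — the narrative places the buttering before the dragging, not after.
(b) Entailed — the narrative places the buttering before the dragging.
(c) Entailed — dropping 'during the break', 'hurriedly' and generalizing the patient leaves a sub-description the original still satisfies.
(d) Not entailed — Carmen dragged the bookshelf, not the toast; the toast belongs to the buttering event.
(e) Not entailed — 'was wrapping' is progressive on an accomplishment; it does not entail the completed 'wrapped'.

(b), (c)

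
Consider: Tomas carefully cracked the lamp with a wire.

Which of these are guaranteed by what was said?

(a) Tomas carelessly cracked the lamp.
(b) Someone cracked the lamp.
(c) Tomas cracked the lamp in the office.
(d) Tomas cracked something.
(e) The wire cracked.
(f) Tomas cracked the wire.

(a) Not entailed — 'carelessly' adds a manner not in (and inconsistent with) the original.
(b) Entailed — this follows by dropping conjuncts from the cracking event's description.
(c) Not entailed — 'in the office' adds information not in the original event.
(d) Entailed — every conjunct here is already in the original cracking event.
(e) Not entailed — the lamp is what cracked, not the wire.
(f) Not entailed — the wire is the instrument, not what was cracked.

(b), (d)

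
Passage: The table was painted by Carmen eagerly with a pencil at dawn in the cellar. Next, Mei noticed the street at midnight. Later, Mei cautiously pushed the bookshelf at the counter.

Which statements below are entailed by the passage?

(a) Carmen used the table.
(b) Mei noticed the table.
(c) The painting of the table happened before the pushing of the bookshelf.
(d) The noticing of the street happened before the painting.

(c)

(a) Not entailed — the table is the patient, not an instrument — Carmen used a pencil.
(b) Not entailed — Mei noticed the street, not the table; the table belongs to the painting event.
(c) Entailed — the narrative places the painting before the pushing.
(d) Not entailed — the narrative places the painting before the noticing, not after.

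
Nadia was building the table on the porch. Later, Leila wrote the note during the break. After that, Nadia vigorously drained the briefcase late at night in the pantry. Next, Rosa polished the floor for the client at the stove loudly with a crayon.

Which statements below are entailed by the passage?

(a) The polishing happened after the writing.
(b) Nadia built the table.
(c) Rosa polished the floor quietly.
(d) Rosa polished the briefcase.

(a) Entailed — the narrative places the writing before the polishing.
(b) Not entailed — 'was building' is progressive on an accomplishment; it does not entail the completed 'built'.
(c) Not entailed — 'quietly' adds a manner not in (and inconsistent with) the original.
(d) Not entailed — Rosa polished the floor, not the briefcase; the briefcase belongs to the draining event.

(a)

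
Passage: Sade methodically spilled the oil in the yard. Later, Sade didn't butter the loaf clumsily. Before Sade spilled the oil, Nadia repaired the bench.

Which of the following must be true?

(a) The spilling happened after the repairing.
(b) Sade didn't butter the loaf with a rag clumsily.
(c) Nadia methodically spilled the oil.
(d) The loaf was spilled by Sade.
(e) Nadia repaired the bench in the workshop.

(a) Entailed — the narrative places the repairing before the spilling.
(b) Entailed — under negation, adding a further restriction is entailed: if no such buttering event occurred, none occurred with a rag either.
(c) Not entailed — the passage has Sade spilling the oil, not Nadia.
(d) Not entailed — Sade spilled the oil, not the loaf; the loaf belongs to the buttering event.
(e) Not entailed — 'in the workshop' adds information not in the original event.

(a), (b)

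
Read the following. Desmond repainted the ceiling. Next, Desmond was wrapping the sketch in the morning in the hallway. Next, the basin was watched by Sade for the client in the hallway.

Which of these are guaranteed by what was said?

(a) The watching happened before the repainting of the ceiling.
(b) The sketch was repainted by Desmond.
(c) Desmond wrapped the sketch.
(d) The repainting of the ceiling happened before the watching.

(a) Not entailed — the narrative places the repainting before the watching, not after.
(b) Not entailed — Desmond repainted the ceiling, not the sketch; the sketch belongs to the wrapping event.
(c) Not entailed — 'was wrapping' is progressive on an accomplishment; it does not entail the completed 'wrapped'.
(d) Entailed — the narrative places the repainting before the watching.

(d)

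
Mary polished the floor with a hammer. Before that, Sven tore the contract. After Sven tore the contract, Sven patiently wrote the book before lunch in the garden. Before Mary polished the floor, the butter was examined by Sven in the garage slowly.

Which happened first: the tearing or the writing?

the tearing

The connectives place the tearing before the writing.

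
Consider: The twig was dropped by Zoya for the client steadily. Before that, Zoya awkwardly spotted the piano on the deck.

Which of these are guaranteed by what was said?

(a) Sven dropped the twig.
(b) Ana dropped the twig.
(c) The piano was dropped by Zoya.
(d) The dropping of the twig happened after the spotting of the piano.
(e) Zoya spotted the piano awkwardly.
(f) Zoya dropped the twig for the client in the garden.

(d), (e)

(a) Not entailed — the passage has Zoya dropping the twig, not Sven.
(b) Not entailed — the passage has Zoya dropping the twig, not Ana.
(c) Not entailed — Zoya dropped the twig, not the piano; the piano belongs to the spotting event.
(d) Entailed — the narrative places the spotting before the dropping.
(e) Entailed — every conjunct here is already in the original spotting event.
(f) Not entailed — 'in the garden' adds information not in the original event.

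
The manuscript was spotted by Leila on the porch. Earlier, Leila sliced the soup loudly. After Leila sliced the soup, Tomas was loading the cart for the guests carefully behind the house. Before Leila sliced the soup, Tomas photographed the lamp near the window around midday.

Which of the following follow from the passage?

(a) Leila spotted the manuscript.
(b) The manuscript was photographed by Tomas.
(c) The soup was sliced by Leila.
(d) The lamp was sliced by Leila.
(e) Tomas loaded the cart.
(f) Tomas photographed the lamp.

(a), (c), (f)

(a) Entailed — every conjunct here is already in the original spotting event.
(b) Not entailed — Tomas photographed the lamp, not the manuscript; the manuscript belongs to the spotting event.
(c) Entailed — the original entails any weakening of itself; this just drops 'loudly'.
(d) Not entailed — Leila sliced the soup, not the lamp; the lamp belongs to the photographing event.
(e) Not entailed — 'was loading' is progressive on an accomplishment; it does not entail the completed 'loaded'.
(f) Entailed — this follows by dropping conjuncts from the photographing event's description.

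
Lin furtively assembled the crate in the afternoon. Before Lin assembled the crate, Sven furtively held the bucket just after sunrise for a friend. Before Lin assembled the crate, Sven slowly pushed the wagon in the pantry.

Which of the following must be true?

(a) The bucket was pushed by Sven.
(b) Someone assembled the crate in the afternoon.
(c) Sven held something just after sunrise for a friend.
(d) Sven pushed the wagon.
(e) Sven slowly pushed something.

(b), (c), (d), (e)

(a) Not entailed — Sven pushed the wagon, not the bucket; the bucket belongs to the holding event.
(b) Entailed — the original entails any weakening of itself; this just drops 'furtively' and generalizes the agent.
(c) Entailed — dropping 'furtively' and generalizing the patient leaves a sub-description the original still satisfies.
(d) Entailed — this follows by dropping conjuncts from the pushing event's description.
(e) Entailed — this follows by dropping conjuncts from the pushing event's description.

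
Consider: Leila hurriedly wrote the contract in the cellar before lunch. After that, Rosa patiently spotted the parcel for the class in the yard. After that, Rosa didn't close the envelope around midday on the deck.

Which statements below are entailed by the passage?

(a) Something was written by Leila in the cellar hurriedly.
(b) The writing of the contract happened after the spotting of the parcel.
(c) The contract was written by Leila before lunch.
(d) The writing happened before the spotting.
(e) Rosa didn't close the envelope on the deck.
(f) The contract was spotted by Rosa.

(a), (c), (d)

(a) Entailed — the original entails any weakening of itself; this just drops 'before lunch' and generalizes the patient.
(b) Not entailed — the narrative places the writing before the spotting, not after.
(c) Entailed — the original entails any weakening of itself; this just drops 'hurriedly', 'in the cellar'.
(d) Entailed — the narrative places the writing before the spotting.
(e) Not entailed — dropping 'around midday' under negation is not valid — the original leaves open that Rosa closed the envelope some other way.
(f) Not entailed — Rosa spotted the parcel, not the contract; the contract belongs to the writing event.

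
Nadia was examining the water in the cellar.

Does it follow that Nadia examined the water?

'examine' is atelic; if Nadia was examining the water, then Nadia examined the water (for some time).

yes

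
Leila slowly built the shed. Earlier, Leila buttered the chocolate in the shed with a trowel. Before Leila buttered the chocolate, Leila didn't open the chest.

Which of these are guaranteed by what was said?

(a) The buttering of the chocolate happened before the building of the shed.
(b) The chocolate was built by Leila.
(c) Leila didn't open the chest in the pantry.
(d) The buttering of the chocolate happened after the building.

(a) Entailed — the narrative places the buttering before the building.
(b) Not entailed — Leila built the shed, not the chocolate; the chocolate belongs to the buttering event.
(c) Entailed — under negation, adding a further restriction is entailed: if no such opening event occurred, none occurred in the pantry either.
(d) Not entailed — the narrative places the buttering before the building, not after.

(a), (c)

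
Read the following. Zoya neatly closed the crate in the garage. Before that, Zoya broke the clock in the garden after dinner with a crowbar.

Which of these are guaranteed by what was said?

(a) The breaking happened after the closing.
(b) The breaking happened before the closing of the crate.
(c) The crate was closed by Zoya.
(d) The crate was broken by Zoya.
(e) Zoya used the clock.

(a) Not entailed — the narrative places the breaking before the closing, not after.
(b) Entailed — the narrative places the breaking before the closing.
(c) Entailed — every conjunct here is already in the original closing event.
(d) Not entailed — Zoya broke the clock, not the crate; the crate belongs to the closing event.
(e) Not entailed — the clock is the patient, not an instrument — Zoya used a crowbar.

(b), (c)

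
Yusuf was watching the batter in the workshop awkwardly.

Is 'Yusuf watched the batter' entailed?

'watch' is atelic; if Yusuf was watching the batter, then Yusuf watched the batter (for some time).

yes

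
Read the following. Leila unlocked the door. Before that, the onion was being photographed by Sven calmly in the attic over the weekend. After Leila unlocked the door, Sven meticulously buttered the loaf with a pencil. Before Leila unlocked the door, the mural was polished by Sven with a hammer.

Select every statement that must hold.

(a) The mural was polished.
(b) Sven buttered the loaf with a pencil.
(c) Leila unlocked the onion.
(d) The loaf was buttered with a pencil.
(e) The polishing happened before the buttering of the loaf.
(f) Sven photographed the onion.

(a), (b), (d), (e)

(a) Entailed — dropping 'with a hammer' and generalizing the agent leaves a sub-description the original still satisfies.
(b) Entailed — every conjunct here is already in the original buttering event.
(c) Not entailed — Leila unlocked the door, not the onion; the onion belongs to the photographing event.
(d) Entailed — the original entails any weakening of itself; this just drops 'meticulously' and generalizes the agent.
(e) Entailed — the narrative places the polishing before the buttering.
(f) Not entailed — 'was photographing' is progressive on an accomplishment; it does not entail the completed 'photographed'.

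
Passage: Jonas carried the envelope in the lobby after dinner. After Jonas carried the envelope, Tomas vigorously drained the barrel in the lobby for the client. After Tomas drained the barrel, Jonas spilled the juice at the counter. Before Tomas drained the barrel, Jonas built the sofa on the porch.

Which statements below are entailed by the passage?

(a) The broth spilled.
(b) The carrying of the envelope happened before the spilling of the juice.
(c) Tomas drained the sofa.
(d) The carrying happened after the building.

(a) Not entailed — the juice is what spilled, not the broth.
(b) Entailed — the narrative places the carrying before the spilling.
(c) Not entailed — Tomas drained the barrel, not the sofa; the sofa belongs to the building event.
(d) Not entailed — the narrative doesn't order the building relative to the carrying.

(b)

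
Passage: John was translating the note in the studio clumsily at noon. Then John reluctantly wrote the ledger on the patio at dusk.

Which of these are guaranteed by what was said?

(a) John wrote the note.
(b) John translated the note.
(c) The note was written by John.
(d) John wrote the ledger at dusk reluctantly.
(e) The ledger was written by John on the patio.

(d), (e)

(a) Not entailed — John wrote the ledger, not the note; the note belongs to the translating event.
(b) Not entailed — 'was translating' is progressive on an accomplishment; it does not entail the completed 'translated'.
(c) Not entailed — John wrote the ledger, not the note; the note belongs to the translating event.
(d) Entailed — every conjunct here is already in the original writing event.
(e) Entailed — dropping 'reluctantly', 'at dusk' leaves a sub-description the original still satisfies.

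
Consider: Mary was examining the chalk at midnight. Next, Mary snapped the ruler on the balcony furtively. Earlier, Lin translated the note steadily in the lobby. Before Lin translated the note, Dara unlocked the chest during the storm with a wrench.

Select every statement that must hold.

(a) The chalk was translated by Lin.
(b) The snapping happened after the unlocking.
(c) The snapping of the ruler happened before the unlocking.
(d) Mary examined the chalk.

(b), (d)

(a) Not entailed — Lin translated the note, not the chalk; the chalk belongs to the examining event.
(b) Entailed — the narrative places the unlocking before the snapping.
(c) Not entailed — the narrative places the unlocking before the snapping, not after.
(d) Entailed — 'examine' is an activity; 'was examining' entails that some examining happened, so 'examined' holds.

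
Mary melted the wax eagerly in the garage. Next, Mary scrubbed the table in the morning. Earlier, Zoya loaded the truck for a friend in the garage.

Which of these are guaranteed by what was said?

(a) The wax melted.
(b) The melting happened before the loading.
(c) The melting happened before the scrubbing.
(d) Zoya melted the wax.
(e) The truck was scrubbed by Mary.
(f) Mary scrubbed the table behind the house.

(a) Entailed — 'Mary melted the wax' is causative; it entails the inchoative 'the wax melted'.
(b) Not entailed — the narrative doesn't order the melting relative to the loading.
(c) Entailed — the narrative places the melting before the scrubbing.
(d) Not entailed — the passage has Mary melting the wax, not Zoya.
(e) Not entailed — Mary scrubbed the table, not the truck; the truck belongs to the loading event.
(f) Not entailed — 'behind the house' adds information not in the original event.

(a), (c)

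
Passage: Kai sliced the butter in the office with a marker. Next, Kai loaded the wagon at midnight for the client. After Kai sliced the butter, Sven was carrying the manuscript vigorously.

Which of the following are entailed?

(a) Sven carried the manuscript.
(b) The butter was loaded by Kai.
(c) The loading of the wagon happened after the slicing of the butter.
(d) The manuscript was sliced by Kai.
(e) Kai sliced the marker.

(a), (c)

(a) Entailed — 'carry' is an activity; 'was carrying' entails that some carrying happened, so 'carried' holds.
(b) Not entailed — Kai loaded the wagon, not the butter; the butter belongs to the slicing event.
(c) Entailed — the narrative places the slicing before the loading.
(d) Not entailed — Kai sliced the butter, not the manuscript; the manuscript belongs to the carrying event.
(e) Not entailed — the marker is the instrument, not what was sliced.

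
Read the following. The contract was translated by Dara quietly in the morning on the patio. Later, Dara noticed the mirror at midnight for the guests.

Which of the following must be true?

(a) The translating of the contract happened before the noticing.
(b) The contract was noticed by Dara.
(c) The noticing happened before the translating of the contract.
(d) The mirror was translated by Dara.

(a)

(a) Entailed — the narrative places the translating before the noticing.
(b) Not entailed — Dara noticed the mirror, not the contract; the contract belongs to the translating event.
(c) Not entailed — the narrative places the translating before the noticing, not after.
(d) Not entailed — Dara translated the contract, not the mirror; the mirror belongs to the noticing event.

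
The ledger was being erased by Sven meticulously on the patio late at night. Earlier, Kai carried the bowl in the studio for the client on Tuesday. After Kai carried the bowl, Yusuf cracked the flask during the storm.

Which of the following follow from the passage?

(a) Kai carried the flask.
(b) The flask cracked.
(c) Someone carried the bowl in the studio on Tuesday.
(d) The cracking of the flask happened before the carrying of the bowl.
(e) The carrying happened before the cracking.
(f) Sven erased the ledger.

(b), (c), (e)

(a) Not entailed — Kai carried the bowl, not the flask; the flask belongs to the cracking event.
(b) Entailed — 'Yusuf cracked the flask' is causative; it entails the inchoative 'the flask cracked'.
(c) Entailed — the original entails any weakening of itself; this just drops 'for the client' and generalizes the agent.
(d) Not entailed — the narrative places the carrying before the cracking, not after.
(e) Entailed — the narrative places the carrying before the cracking.
(f) Not entailed — 'was erasing' is progressive on an accomplishment; it does not entail the completed 'erased'.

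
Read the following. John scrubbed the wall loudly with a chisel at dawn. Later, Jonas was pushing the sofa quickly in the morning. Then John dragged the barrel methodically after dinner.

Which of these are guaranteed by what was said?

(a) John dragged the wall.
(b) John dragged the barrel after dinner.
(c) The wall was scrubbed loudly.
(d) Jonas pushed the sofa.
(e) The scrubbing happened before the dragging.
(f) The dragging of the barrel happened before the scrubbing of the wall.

(b), (c), (d), (e)

(a) Not entailed — John dragged the barrel, not the wall; the wall belongs to the scrubbing event.
(b) Entailed — the original entails any weakening of itself; this just drops 'methodically'.
(c) Entailed — the original entails any weakening of itself; this just drops 'with a chisel', 'at dawn' and generalizes the agent.
(d) Entailed — 'push' is an activity; 'was pushing' entails that some pushing happened, so 'pushed' holds.
(e) Entailed — the narrative places the scrubbing before the dragging.
(f) Not entailed — the narrative places the scrubbing before the dragging, not after.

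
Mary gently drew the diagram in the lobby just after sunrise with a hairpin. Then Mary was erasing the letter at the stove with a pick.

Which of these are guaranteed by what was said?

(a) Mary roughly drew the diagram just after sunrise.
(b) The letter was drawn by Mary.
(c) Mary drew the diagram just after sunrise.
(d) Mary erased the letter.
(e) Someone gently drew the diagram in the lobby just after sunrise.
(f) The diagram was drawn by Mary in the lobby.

(a) Not entailed — 'roughly' adds a manner not in (and inconsistent with) the original.
(b) Not entailed — Mary drew the diagram, not the letter; the letter belongs to the erasing event.
(c) Entailed — every conjunct here is already in the original drawing event.
(d) Not entailed — 'was erasing' is progressive on an accomplishment; it does not entail the completed 'erased'.
(e) Entailed — this follows by dropping conjuncts from the drawing event's description.
(f) Entailed — this follows by dropping conjuncts from the drawing event's description.

(c), (e), (f)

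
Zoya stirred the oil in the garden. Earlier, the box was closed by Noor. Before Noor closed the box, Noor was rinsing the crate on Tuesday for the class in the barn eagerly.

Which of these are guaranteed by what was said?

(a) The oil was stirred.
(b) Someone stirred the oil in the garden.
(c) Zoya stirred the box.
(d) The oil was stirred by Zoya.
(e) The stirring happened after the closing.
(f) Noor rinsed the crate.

(a) Entailed — the original entails any weakening of itself; this just drops 'in the garden' and generalizes the agent.
(b) Entailed — every conjunct here is already in the original stirring event.
(c) Not entailed — Zoya stirred the oil, not the box; the box belongs to the closing event.
(d) Entailed — this follows by dropping conjuncts from the stirring event's description.
(e) Entailed — the narrative places the closing before the stirring.
(f) Entailed — 'rinse' is an activity; 'was rinsing' entails that some rinsing happened, so 'rinsed' holds.

(a), (b), (d), (e), (f)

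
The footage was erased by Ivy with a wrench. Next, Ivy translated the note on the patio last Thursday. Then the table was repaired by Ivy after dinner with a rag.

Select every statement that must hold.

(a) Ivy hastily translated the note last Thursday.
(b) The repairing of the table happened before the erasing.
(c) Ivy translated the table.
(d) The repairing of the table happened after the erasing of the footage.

(d)

(a) Not entailed — 'hastily' adds information not in the original event.
(b) Not entailed — the narrative places the erasing before the repairing, not after.
(c) Not entailed — Ivy translated the note, not the table; the table belongs to the repairing event.
(d) Entailed — the narrative places the erasing before the repairing.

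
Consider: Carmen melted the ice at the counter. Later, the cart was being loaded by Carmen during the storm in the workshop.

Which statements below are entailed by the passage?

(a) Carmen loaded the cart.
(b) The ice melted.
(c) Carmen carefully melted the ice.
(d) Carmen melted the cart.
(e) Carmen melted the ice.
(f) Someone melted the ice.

(b), (e), (f)

(a) Not entailed — 'was loading' is progressive on an accomplishment; it does not entail the completed 'loaded'.
(b) Entailed — 'Carmen melted the ice' is causative; it entails the inchoative 'the ice melted'.
(c) Not entailed — 'carefully' adds information not in the original event.
(d) Not entailed — Carmen melted the ice, not the cart; the cart belongs to the loading event.
(e) Entailed — the original entails any weakening of itself; this just drops 'at the counter'.
(f) Entailed — this follows by dropping conjuncts from the melting event's description.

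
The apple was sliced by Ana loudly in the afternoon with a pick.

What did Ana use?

a pick

'with a pick' marks the instrument of the slicing event.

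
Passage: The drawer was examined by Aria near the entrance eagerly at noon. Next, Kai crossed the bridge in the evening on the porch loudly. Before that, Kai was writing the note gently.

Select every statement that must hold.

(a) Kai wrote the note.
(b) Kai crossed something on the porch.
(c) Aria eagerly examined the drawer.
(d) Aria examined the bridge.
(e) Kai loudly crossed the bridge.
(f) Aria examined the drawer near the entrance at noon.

(b), (c), (e), (f)

(a) Not entailed — 'was writing' is progressive on an accomplishment; it does not entail the completed 'wrote'.
(b) Entailed — dropping 'loudly', 'in the evening' and generalizing the patient leaves a sub-description the original still satisfies.
(c) Entailed — every conjunct here is already in the original examining event.
(d) Not entailed — Aria examined the drawer, not the bridge; the bridge belongs to the crossing event.
(e) Entailed — this follows by dropping conjuncts from the crossing event's description.
(f) Entailed — this follows by dropping conjuncts from the examining event's description.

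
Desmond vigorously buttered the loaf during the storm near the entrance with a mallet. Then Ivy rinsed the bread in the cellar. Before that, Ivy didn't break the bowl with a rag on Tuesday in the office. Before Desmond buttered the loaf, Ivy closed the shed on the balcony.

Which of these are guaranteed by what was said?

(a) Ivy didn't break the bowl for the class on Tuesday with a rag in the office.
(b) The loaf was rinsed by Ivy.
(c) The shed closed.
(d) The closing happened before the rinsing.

(a), (c), (d)

(a) Entailed — under negation, adding a further restriction is entailed: if no such breaking event occurred, none occurred for the class either.
(b) Not entailed — Ivy rinsed the bread, not the loaf; the loaf belongs to the buttering event.
(c) Entailed — 'Ivy closed the shed' is causative; it entails the inchoative 'the shed closed'.
(d) Entailed — the narrative places the closing before the rinsing.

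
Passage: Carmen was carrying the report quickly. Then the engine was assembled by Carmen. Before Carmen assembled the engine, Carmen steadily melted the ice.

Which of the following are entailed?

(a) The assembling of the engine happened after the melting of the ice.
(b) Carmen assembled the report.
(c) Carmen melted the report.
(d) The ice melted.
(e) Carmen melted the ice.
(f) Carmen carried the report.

(a) Entailed — the narrative places the melting before the assembling.
(b) Not entailed — Carmen assembled the engine, not the report; the report belongs to the carrying event.
(c) Not entailed — Carmen melted the ice, not the report; the report belongs to the carrying event.
(d) Entailed — 'Carmen melted the ice' is causative; it entails the inchoative 'the ice melted'.
(e) Entailed — every conjunct here is already in the original melting event.
(f) Entailed — 'carry' is an activity; 'was carrying' entails that some carrying happened, so 'carried' holds.

(a), (d), (e), (f)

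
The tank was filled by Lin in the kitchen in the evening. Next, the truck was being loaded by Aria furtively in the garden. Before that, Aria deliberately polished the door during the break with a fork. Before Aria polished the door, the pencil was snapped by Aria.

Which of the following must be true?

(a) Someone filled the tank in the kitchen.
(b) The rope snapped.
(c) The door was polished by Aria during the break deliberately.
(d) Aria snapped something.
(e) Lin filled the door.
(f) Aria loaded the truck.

(a) Entailed — this follows by dropping conjuncts from the filling event's description.
(b) Not entailed — the pencil is what snapped, not the rope.
(c) Entailed — the original entails any weakening of itself; this just drops 'with a fork'.
(d) Entailed — the original entails any weakening of itself; this just generalizes the patient.
(e) Not entailed — Lin filled the tank, not the door; the door belongs to the polishing event.
(f) Not entailed — 'was loading' is progressive on an accomplishment; it does not entail the completed 'loaded'.

(a), (c), (d)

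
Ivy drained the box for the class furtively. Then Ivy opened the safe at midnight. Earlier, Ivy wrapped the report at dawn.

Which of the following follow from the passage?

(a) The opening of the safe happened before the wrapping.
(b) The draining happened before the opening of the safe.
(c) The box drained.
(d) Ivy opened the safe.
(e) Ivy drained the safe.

(b), (c), (d)

(a) Not entailed — the narrative places the wrapping before the opening, not after.
(b) Entailed — the narrative places the draining before the opening.
(c) Entailed — 'Ivy drained the box' is causative; it entails the inchoative 'the box drained'.
(d) Entailed — every conjunct here is already in the original opening event.
(e) Not entailed — Ivy drained the box, not the safe; the safe belongs to the opening event.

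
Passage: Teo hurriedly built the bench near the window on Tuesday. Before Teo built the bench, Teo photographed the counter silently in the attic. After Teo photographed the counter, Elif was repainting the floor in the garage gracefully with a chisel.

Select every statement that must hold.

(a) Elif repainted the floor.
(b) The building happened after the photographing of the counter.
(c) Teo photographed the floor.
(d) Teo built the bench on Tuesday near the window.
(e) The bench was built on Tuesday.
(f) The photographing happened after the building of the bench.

(b), (d), (e)

(a) Not entailed — 'was repainting' is progressive on an accomplishment; it does not entail the completed 'repainted'.
(b) Entailed — the narrative places the photographing before the building.
(c) Not entailed — Teo photographed the counter, not the floor; the floor belongs to the repainting event.
(d) Entailed — this follows by dropping conjuncts from the building event's description.
(e) Entailed — the original entails any weakening of itself; this just drops 'near the window', 'hurriedly' and generalizes the agent.
(f) Not entailed — the narrative places the photographing before the building, not after.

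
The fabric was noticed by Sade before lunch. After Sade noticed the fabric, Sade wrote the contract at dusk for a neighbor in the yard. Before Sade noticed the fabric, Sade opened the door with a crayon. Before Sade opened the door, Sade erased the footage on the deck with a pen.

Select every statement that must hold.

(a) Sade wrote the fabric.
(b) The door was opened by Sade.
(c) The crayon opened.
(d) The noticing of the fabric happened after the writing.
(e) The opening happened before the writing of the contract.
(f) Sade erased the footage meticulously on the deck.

(b), (e)

(a) Not entailed — Sade wrote the contract, not the fabric; the fabric belongs to the noticing event.
(b) Entailed — every conjunct here is already in the original opening event.
(c) Not entailed — the door is what opened, not the crayon.
(d) Not entailed — the narrative places the noticing before the writing, not after.
(e) Entailed — the narrative places the opening before the writing.
(f) Not entailed — 'meticulously' adds information not in the original event.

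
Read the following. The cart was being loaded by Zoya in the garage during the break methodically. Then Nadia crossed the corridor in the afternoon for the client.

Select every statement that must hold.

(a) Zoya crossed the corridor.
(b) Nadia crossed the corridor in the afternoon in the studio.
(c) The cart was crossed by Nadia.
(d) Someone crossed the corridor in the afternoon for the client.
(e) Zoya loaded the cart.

(a) Not entailed — the passage has Nadia crossing the corridor, not Zoya.
(b) Not entailed — 'in the studio' adds information not in the original event.
(c) Not entailed — Nadia crossed the corridor, not the cart; the cart belongs to the loading event.
(d) Entailed — every conjunct here is already in the original crossing event.
(e) Not entailed — 'was loading' is progressive on an accomplishment; it does not entail the completed 'loaded'.

(d)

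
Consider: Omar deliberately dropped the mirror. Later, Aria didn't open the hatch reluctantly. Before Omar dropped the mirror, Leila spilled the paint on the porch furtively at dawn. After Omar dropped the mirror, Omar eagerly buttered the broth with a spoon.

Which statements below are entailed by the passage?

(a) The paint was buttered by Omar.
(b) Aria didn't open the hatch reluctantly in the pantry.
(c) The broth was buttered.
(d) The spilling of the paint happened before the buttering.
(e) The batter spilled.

(a) Not entailed — Omar buttered the broth, not the paint; the paint belongs to the spilling event.
(b) Entailed — under negation, adding a further restriction is entailed: if no such opening event occurred, none occurred in the pantry either.
(c) Entailed — every conjunct here is already in the original buttering event.
(d) Entailed — the narrative places the spilling before the buttering.
(e) Not entailed — the paint is what spilled, not the batter.

(b), (c), (d)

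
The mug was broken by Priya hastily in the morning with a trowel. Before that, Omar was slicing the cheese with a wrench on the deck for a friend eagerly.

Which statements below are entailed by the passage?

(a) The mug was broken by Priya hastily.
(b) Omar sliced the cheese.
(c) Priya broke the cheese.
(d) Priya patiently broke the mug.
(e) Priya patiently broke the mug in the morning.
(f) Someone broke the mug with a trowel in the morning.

(a), (f)

(a) Entailed — this follows by dropping conjuncts from the breaking event's description.
(b) Not entailed — 'was slicing' is progressive on an accomplishment; it does not entail the completed 'sliced'.
(c) Not entailed — Priya broke the mug, not the cheese; the cheese belongs to the slicing event.
(d) Not entailed — 'patiently' adds a manner not in (and inconsistent with) the original.
(e) Not entailed — 'patiently' adds a manner not in (and inconsistent with) the original.
(f) Entailed — the original entails any weakening of itself; this just drops 'hastily' and generalizes the agent.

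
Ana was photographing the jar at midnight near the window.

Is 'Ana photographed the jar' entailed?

'was photographing' is progressive; for an accomplishment like 'photograph the jar', it doesn't entail completion.

no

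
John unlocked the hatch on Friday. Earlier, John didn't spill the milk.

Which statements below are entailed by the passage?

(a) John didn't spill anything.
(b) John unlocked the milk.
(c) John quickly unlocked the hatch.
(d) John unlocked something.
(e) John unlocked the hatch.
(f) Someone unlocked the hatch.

(a) Not entailed — the original only denies this specific event; John may have spilled something else.
(b) Not entailed — John unlocked the hatch, not the milk; the milk belongs to the spilling event.
(c) Not entailed — 'quickly' adds information not in the original event.
(d) Entailed — this follows by dropping conjuncts from the unlocking event's description.
(e) Entailed — dropping 'on Friday' leaves a sub-description the original still satisfies.
(f) Entailed — every conjunct here is already in the original unlocking event.

(d), (e), (f)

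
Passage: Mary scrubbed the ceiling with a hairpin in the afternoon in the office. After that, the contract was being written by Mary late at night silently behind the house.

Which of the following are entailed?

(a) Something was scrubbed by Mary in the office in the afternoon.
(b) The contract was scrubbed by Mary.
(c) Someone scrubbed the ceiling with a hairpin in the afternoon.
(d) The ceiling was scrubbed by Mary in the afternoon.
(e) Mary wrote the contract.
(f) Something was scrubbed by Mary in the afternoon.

(a), (c), (d), (f)

(a) Entailed — every conjunct here is already in the original scrubbing event.
(b) Not entailed — Mary scrubbed the ceiling, not the contract; the contract belongs to the writing event.
(c) Entailed — every conjunct here is already in the original scrubbing event.
(d) Entailed — every conjunct here is already in the original scrubbing event.
(e) Not entailed — 'was writing' is progressive on an accomplishment; it does not entail the completed 'wrote'.
(f) Entailed — every conjunct here is already in the original scrubbing event.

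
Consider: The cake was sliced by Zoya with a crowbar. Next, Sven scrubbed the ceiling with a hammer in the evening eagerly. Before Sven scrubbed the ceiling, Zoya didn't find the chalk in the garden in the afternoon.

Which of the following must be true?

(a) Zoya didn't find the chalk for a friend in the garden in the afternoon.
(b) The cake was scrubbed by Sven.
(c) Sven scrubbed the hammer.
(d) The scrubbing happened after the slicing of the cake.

(a), (d)

(a) Entailed — under negation, adding a further restriction is entailed: if no such finding event occurred, none occurred for a friend either.
(b) Not entailed — Sven scrubbed the ceiling, not the cake; the cake belongs to the slicing event.
(c) Not entailed — the hammer is the instrument, not what was scrubbed.
(d) Entailed — the narrative places the slicing before the scrubbing.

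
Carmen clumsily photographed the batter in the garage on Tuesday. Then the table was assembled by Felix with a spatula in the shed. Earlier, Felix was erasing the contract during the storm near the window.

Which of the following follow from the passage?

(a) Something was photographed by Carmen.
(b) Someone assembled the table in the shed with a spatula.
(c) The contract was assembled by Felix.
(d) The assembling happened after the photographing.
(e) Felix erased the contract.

(a), (b), (d)

(a) Entailed — every conjunct here is already in the original photographing event.
(b) Entailed — this follows by dropping conjuncts from the assembling event's description.
(c) Not entailed — Felix assembled the table, not the contract; the contract belongs to the erasing event.
(d) Entailed — the narrative places the photographing before the assembling.
(e) Not entailed — 'was erasing' is progressive on an accomplishment; it does not entail the completed 'erased'.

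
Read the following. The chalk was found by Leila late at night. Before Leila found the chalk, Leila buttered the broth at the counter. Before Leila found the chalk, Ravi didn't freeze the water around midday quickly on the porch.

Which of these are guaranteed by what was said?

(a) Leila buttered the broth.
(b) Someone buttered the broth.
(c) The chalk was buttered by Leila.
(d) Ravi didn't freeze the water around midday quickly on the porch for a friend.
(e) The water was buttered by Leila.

(a) Entailed — dropping 'at the counter' leaves a sub-description the original still satisfies.
(b) Entailed — dropping 'at the counter' and generalizing the agent leaves a sub-description the original still satisfies.
(c) Not entailed — Leila buttered the broth, not the chalk; the chalk belongs to the finding event.
(d) Entailed — under negation, adding a further restriction is entailed: if no such freezing event occurred, none occurred for a friend either.
(e) Not entailed — Leila buttered the broth, not the water; the water belongs to the freezing event.

(a), (b), (d)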